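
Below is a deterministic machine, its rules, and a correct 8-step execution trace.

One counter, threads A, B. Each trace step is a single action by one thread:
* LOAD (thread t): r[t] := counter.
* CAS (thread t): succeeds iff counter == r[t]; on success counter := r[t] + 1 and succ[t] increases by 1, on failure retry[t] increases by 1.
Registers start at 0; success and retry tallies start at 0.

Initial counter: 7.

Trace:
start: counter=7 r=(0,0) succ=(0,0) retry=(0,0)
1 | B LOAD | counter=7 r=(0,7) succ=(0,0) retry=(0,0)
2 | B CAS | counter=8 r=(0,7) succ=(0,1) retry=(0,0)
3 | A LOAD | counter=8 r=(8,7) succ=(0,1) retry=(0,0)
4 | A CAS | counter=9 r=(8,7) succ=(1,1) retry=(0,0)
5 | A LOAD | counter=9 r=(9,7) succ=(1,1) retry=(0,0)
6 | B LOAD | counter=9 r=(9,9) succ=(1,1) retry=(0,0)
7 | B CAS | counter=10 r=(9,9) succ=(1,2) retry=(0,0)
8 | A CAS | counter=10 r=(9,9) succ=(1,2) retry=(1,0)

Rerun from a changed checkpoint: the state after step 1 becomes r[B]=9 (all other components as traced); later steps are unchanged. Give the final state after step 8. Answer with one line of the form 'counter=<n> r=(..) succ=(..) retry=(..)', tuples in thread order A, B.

state after step 1 := counter=7 r=(0,9) succ=(0,0) retry=(0,0)
2 | B CAS | counter=7 r=(0,9) succ=(0,0) retry=(0,1)
3 | A LOAD | counter=7 r=(7,9) succ=(0,0) retry=(0,1)
4 | A CAS | counter=8 r=(7,9) succ=(1,0) retry=(0,1)
5 | A LOAD | counter=8 r=(8,9) succ=(1,0) retry=(0,1)
6 | B LOAD | counter=8 r=(8,8) succ=(1,0) retry=(0,1)
7 | B CAS | counter=9 r=(8,8) succ=(1,1) retry=(0,1)
8 | A CAS | counter=9 r=(8,8) succ=(1,1) retry=(1,1)

counter=9 r=(8,8) succ=(1,1) retry=(1,1)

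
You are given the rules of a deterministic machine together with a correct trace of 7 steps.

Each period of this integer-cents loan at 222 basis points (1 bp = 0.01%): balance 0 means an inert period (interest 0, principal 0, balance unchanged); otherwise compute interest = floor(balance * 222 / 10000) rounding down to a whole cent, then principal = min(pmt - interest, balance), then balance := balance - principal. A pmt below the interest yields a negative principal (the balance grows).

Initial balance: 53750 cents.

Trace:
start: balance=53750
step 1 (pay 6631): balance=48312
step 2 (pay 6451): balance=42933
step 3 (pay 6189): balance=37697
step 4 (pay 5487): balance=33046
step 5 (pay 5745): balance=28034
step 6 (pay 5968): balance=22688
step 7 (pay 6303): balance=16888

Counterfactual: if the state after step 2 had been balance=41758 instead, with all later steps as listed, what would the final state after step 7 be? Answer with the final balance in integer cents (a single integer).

state after step 2 := balance=41758
step 3 (pay 6189): balance=36496
step 4 (pay 5487): balance=31819
step 5 (pay 5745): balance=26780
step 6 (pay 5968): balance=21406
step 7 (pay 6303): balance=15578

15578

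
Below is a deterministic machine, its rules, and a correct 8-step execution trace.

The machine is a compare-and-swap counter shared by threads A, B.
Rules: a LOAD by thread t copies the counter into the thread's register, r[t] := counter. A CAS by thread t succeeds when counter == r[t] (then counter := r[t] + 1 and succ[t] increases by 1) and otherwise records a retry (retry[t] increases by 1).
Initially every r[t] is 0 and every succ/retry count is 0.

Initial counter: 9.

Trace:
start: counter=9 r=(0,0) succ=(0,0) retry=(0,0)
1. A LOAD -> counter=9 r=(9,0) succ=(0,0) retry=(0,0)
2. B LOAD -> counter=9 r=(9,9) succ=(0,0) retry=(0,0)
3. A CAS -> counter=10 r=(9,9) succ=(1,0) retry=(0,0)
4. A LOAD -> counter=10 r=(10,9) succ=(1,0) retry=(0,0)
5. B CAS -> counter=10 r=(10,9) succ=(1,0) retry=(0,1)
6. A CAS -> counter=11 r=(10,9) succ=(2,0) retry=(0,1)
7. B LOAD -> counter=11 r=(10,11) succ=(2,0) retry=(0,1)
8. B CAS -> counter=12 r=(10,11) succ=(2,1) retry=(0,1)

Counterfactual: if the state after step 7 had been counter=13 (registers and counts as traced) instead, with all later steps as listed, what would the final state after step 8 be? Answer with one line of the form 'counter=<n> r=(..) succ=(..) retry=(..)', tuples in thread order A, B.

counter=13 r=(10,11) succ=(2,0) retry=(0,2)

state after step 7 := counter=13 r=(10,11) succ=(2,0) retry=(0,1)
8. B CAS -> counter=13 r=(10,11) succ=(2,0) retry=(0,2)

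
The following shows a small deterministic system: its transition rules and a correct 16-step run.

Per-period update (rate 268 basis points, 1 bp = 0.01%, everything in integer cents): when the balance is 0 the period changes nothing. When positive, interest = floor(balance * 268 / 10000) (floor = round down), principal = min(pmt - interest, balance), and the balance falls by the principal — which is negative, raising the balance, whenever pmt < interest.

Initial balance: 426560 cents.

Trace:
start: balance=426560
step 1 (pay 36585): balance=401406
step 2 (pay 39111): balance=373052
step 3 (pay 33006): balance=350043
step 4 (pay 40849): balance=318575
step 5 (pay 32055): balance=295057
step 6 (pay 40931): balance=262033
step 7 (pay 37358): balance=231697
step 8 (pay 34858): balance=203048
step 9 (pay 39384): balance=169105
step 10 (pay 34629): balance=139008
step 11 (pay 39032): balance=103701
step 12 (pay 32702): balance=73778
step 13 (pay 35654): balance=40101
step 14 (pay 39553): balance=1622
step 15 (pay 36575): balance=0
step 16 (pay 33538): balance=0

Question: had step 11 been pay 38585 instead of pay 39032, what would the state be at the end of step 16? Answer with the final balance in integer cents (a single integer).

(re-executing from step 11 with the substitution; state before step 11: balance=139008)
step 11 (pay 38585): balance=104148
step 12 (pay 32702): balance=74237
step 13 (pay 35654): balance=40572
step 14 (pay 39553): balance=2106
step 15 (pay 36575): balance=0
step 16 (pay 33538): balance=0

0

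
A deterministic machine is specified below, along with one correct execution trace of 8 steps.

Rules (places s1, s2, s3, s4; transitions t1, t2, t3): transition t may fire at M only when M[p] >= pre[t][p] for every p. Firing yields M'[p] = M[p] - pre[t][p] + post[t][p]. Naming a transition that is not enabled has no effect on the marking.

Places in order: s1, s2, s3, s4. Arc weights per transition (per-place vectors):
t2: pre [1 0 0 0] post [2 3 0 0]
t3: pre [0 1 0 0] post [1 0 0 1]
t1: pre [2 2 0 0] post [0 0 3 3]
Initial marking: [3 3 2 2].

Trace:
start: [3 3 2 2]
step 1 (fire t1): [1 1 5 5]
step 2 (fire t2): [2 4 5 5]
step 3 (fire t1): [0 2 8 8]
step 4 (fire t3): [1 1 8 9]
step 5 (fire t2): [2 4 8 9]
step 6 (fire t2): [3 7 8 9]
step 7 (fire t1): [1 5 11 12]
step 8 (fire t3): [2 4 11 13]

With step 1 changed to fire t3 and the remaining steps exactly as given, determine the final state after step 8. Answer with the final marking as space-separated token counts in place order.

5 5 8 11

(re-executing from step 1 with the substitution; state before step 1: [3 3 2 2])
step 1 (fire t3): [4 2 2 3]
step 2 (fire t2): [5 5 2 3]
step 3 (fire t1): [3 3 5 6]
step 4 (fire t3): [4 2 5 7]
step 5 (fire t2): [5 5 5 7]
step 6 (fire t2): [6 8 5 7]
step 7 (fire t1): [4 6 8 10]
step 8 (fire t3): [5 5 8 11]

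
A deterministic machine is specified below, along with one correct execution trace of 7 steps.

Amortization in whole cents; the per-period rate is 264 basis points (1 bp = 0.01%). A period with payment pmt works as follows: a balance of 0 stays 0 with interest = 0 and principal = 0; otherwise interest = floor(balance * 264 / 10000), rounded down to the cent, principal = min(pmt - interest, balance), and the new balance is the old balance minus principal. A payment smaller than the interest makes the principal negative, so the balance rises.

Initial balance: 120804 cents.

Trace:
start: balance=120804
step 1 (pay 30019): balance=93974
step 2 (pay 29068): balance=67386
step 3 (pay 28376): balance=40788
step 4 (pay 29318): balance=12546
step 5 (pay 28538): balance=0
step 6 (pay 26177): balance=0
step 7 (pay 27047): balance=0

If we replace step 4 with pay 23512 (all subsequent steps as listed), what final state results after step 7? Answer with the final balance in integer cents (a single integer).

0

(re-executing from step 4 with the substitution; state before step 4: balance=40788)
step 4 (pay 23512): balance=18352
step 5 (pay 28538): balance=0
step 6 (pay 26177): balance=0
step 7 (pay 27047): balance=0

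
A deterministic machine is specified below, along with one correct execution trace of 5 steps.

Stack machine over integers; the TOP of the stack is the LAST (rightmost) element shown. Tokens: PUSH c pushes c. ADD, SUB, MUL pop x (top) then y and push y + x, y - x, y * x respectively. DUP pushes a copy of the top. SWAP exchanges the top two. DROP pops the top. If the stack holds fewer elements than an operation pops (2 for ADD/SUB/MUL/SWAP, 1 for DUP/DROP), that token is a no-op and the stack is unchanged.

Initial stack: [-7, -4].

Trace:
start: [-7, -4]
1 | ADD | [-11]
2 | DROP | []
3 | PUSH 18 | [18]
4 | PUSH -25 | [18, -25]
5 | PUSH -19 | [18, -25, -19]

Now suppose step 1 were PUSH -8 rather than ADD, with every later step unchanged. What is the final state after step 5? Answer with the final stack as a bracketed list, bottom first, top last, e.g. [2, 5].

(re-executing from step 1 with the substitution; state before step 1: [-7, -4])
1 | PUSH -8 | [-7, -4, -8]
2 | DROP | [-7, -4]
3 | PUSH 18 | [-7, -4, 18]
4 | PUSH -25 | [-7, -4, 18, -25]
5 | PUSH -19 | [-7, -4, 18, -25, -19]

[-7, -4, 18, -25, -19]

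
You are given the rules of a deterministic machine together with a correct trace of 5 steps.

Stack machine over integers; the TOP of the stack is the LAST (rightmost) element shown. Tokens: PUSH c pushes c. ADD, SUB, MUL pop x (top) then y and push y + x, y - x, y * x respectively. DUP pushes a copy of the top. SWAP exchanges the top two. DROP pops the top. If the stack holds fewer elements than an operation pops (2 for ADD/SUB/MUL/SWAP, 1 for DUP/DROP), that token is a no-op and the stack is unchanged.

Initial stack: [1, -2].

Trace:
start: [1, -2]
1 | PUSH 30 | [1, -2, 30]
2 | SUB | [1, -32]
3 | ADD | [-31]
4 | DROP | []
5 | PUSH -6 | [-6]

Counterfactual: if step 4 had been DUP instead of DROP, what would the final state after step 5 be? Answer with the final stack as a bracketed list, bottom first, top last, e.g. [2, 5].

(re-executing from step 4 with the substitution; state before step 4: [-31])
4 | DUP | [-31, -31]
5 | PUSH -6 | [-31, -31, -6]

[-31, -31, -6]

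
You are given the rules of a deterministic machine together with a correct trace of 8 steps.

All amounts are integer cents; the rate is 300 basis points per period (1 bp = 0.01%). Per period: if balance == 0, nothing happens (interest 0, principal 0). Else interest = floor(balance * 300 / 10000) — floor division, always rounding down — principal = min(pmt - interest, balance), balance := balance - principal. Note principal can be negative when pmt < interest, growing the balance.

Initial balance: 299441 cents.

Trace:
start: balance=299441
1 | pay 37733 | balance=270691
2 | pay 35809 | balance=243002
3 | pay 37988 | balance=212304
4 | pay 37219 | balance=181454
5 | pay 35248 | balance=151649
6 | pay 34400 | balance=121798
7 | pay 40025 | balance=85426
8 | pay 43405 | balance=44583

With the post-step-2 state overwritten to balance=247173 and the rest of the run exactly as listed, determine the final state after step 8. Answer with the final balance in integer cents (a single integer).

49564

state after step 2 := balance=247173
3 | pay 37988 | balance=216600
4 | pay 37219 | balance=185879
5 | pay 35248 | balance=156207
6 | pay 34400 | balance=126493
7 | pay 40025 | balance=90262
8 | pay 43405 | balance=49564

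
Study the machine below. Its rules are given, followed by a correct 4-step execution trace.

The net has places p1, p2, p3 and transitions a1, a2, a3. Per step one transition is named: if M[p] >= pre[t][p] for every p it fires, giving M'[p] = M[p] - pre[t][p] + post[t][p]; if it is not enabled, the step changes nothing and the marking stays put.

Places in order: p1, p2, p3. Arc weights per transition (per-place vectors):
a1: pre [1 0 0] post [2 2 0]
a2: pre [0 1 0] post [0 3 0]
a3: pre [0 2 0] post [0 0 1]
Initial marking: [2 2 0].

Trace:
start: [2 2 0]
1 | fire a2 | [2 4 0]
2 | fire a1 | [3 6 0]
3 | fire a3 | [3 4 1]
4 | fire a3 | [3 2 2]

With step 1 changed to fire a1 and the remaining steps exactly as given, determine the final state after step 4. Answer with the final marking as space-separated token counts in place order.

(re-executing from step 1 with the substitution; state before step 1: [2 2 0])
1 | fire a1 | [3 4 0]
2 | fire a1 | [4 6 0]
3 | fire a3 | [4 4 1]
4 | fire a3 | [4 2 2]

4 2 2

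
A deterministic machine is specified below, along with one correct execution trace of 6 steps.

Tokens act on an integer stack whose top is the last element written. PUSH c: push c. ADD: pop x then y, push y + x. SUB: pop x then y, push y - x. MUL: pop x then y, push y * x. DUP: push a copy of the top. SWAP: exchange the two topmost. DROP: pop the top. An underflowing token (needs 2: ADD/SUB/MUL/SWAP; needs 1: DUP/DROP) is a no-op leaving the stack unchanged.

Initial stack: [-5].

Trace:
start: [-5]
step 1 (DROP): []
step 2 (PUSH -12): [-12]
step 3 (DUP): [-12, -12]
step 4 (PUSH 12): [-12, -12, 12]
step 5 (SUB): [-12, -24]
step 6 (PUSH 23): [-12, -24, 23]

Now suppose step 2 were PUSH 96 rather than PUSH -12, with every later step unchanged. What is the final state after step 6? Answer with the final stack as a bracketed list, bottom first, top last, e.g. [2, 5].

(re-executing from step 2 with the substitution; state before step 2: [])
step 2 (PUSH 96): [96]
step 3 (DUP): [96, 96]
step 4 (PUSH 12): [96, 96, 12]
step 5 (SUB): [96, 84]
step 6 (PUSH 23): [96, 84, 23]

[96, 84, 23]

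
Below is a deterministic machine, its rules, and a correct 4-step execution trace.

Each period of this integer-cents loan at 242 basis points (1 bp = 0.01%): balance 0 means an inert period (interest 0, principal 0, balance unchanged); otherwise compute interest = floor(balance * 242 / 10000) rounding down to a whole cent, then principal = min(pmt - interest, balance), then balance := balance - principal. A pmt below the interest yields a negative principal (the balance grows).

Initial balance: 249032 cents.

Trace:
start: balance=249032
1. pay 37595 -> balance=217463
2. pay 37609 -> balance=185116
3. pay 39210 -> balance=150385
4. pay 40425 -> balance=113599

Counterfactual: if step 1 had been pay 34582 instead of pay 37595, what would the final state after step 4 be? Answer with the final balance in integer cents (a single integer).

116836

(re-executing from step 1 with the substitution; state before step 1: balance=249032)
1. pay 34582 -> balance=220476
2. pay 37609 -> balance=188202
3. pay 39210 -> balance=153546
4. pay 40425 -> balance=116836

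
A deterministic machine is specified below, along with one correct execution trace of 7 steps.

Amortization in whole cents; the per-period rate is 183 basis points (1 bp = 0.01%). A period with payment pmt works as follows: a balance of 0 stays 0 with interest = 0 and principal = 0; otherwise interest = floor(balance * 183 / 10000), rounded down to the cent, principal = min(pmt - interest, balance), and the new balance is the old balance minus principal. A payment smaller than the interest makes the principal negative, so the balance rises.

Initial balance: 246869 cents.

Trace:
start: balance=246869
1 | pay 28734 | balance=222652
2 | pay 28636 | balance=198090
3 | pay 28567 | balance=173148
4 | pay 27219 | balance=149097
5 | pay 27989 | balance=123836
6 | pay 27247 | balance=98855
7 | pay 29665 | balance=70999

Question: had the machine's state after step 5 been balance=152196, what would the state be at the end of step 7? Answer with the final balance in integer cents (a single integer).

state after step 5 := balance=152196
6 | pay 27247 | balance=127734
7 | pay 29665 | balance=100406

100406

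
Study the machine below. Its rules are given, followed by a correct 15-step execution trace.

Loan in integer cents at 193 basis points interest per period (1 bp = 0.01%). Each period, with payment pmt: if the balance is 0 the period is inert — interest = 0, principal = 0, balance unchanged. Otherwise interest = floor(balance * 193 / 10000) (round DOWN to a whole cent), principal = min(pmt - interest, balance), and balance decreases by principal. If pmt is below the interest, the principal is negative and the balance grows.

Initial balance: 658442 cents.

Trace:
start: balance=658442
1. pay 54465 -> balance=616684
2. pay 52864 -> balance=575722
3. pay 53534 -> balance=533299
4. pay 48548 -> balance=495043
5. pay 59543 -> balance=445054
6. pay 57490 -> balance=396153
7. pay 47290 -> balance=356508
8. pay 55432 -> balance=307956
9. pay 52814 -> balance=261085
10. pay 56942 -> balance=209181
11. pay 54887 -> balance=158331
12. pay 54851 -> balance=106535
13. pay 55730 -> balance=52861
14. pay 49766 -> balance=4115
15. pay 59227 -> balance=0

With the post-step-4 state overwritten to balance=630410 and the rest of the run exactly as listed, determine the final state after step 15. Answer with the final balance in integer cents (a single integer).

112013

state after step 4 := balance=630410
5. pay 59543 -> balance=583033
6. pay 57490 -> balance=536795
7. pay 47290 -> balance=499865
8. pay 55432 -> balance=454080
9. pay 52814 -> balance=410029
10. pay 56942 -> balance=361000
11. pay 54887 -> balance=313080
12. pay 54851 -> balance=264271
13. pay 55730 -> balance=213641
14. pay 49766 -> balance=167998
15. pay 59227 -> balance=112013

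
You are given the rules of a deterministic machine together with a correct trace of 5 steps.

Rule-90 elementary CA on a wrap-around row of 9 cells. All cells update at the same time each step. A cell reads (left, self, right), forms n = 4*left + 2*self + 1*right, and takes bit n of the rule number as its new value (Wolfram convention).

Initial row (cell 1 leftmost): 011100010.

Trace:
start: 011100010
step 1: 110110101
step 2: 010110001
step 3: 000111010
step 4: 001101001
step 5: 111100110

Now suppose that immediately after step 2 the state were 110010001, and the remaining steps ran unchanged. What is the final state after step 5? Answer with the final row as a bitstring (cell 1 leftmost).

state after step 2 := 110010001
step 3: 011101011
step 4: 010100011
step 5: 000010111

000010111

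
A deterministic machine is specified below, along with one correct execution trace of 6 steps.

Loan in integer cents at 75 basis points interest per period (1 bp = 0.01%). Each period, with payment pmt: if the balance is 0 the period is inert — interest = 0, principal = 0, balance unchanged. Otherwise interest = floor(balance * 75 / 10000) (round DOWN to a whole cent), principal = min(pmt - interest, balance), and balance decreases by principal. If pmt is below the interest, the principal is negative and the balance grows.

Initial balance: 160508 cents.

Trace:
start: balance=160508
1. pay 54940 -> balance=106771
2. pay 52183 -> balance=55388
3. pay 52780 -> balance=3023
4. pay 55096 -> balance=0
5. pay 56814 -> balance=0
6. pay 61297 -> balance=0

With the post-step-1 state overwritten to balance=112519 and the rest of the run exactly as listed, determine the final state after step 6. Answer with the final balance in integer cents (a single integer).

state after step 1 := balance=112519
2. pay 52183 -> balance=61179
3. pay 52780 -> balance=8857
4. pay 55096 -> balance=0
5. pay 56814 -> balance=0
6. pay 61297 -> balance=0

0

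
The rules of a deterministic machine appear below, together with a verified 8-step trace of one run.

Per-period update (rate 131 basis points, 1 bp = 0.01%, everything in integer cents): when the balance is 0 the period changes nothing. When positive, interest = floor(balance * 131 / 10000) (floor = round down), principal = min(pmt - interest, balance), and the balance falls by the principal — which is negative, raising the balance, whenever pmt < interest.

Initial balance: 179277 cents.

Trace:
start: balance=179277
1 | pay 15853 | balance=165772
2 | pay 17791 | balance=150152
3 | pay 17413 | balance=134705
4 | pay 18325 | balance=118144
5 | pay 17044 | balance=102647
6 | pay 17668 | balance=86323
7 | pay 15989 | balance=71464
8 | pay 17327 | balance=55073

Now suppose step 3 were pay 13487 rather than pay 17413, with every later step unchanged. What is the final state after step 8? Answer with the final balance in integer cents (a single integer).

(re-executing from step 3 with the substitution; state before step 3: balance=150152)
3 | pay 13487 | balance=138631
4 | pay 18325 | balance=122122
5 | pay 17044 | balance=106677
6 | pay 17668 | balance=90406
7 | pay 15989 | balance=75601
8 | pay 17327 | balance=59264

59264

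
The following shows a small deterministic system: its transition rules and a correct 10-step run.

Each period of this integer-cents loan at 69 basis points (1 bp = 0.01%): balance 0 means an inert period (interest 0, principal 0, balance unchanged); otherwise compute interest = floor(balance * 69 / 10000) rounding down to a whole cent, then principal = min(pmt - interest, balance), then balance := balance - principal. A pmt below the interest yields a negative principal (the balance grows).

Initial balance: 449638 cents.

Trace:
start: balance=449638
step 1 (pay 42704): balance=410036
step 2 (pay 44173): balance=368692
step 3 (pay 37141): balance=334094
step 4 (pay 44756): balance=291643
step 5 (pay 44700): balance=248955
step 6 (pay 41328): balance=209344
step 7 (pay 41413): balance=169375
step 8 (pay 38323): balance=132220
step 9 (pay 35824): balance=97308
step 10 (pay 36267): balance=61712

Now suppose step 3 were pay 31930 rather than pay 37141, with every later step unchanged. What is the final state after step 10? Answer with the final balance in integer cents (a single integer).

67180

(re-executing from step 3 with the substitution; state before step 3: balance=368692)
step 3 (pay 31930): balance=339305
step 4 (pay 44756): balance=296890
step 5 (pay 44700): balance=254238
step 6 (pay 41328): balance=214664
step 7 (pay 41413): balance=174732
step 8 (pay 38323): balance=137614
step 9 (pay 35824): balance=102739
step 10 (pay 36267): balance=67180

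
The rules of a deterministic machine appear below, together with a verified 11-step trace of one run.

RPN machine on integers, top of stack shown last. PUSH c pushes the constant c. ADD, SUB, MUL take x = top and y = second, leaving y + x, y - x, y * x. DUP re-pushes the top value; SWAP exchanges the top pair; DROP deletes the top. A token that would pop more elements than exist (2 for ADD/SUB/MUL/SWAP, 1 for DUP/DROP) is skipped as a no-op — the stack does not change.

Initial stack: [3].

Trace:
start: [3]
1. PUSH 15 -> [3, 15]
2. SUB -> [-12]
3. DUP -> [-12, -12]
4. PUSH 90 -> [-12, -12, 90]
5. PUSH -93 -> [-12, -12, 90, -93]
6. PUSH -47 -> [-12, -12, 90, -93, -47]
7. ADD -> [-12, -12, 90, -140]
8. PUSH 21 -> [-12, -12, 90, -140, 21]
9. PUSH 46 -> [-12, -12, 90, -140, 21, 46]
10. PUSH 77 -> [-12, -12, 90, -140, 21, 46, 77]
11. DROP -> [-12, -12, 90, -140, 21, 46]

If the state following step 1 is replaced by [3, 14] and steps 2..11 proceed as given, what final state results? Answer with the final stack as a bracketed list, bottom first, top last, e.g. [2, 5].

[-11, -11, 90, -140, 21, 46]

state after step 1 := [3, 14]
2. SUB -> [-11]
3. DUP -> [-11, -11]
4. PUSH 90 -> [-11, -11, 90]
5. PUSH -93 -> [-11, -11, 90, -93]
6. PUSH -47 -> [-11, -11, 90, -93, -47]
7. ADD -> [-11, -11, 90, -140]
8. PUSH 21 -> [-11, -11, 90, -140, 21]
9. PUSH 46 -> [-11, -11, 90, -140, 21, 46]
10. PUSH 77 -> [-11, -11, 90, -140, 21, 46, 77]
11. DROP -> [-11, -11, 90, -140, 21, 46]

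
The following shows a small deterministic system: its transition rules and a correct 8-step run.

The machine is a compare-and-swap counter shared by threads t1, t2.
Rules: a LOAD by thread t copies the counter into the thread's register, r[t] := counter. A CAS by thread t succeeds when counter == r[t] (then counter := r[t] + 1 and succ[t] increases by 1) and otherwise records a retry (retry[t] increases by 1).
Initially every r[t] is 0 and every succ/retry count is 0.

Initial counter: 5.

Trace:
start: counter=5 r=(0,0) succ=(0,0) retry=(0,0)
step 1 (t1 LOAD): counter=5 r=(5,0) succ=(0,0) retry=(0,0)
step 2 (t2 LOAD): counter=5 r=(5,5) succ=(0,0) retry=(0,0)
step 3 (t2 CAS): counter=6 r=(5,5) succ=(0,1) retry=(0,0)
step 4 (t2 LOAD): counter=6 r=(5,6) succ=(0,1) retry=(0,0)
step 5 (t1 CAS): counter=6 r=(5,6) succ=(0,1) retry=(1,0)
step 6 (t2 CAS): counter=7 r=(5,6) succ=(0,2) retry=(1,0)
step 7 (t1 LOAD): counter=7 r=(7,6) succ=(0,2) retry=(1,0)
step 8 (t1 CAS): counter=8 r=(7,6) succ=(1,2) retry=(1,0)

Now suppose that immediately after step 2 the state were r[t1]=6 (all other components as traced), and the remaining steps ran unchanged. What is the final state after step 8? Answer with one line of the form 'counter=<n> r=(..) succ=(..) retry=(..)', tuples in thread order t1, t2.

counter=8 r=(7,6) succ=(2,1) retry=(0,1)

state after step 2 := counter=5 r=(6,5) succ=(0,0) retry=(0,0)
step 3 (t2 CAS): counter=6 r=(6,5) succ=(0,1) retry=(0,0)
step 4 (t2 LOAD): counter=6 r=(6,6) succ=(0,1) retry=(0,0)
step 5 (t1 CAS): counter=7 r=(6,6) succ=(1,1) retry=(0,0)
step 6 (t2 CAS): counter=7 r=(6,6) succ=(1,1) retry=(0,1)
step 7 (t1 LOAD): counter=7 r=(7,6) succ=(1,1) retry=(0,1)
step 8 (t1 CAS): counter=8 r=(7,6) succ=(2,1) retry=(0,1)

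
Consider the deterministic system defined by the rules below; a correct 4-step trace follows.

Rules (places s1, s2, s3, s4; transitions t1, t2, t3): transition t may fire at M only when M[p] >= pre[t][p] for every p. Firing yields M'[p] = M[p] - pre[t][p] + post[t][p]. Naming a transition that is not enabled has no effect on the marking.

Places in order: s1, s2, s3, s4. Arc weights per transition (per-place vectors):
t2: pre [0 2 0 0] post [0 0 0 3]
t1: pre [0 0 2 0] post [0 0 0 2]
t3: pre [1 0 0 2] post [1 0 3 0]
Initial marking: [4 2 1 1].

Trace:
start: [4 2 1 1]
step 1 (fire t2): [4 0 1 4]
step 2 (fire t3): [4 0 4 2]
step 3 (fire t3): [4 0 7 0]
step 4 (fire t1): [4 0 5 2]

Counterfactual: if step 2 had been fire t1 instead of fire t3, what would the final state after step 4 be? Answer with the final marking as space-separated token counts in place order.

(re-executing from step 2 with the substitution; state before step 2: [4 0 1 4])
step 2 (fire t1): [4 0 1 4]
step 3 (fire t3): [4 0 4 2]
step 4 (fire t1): [4 0 2 4]

4 0 2 4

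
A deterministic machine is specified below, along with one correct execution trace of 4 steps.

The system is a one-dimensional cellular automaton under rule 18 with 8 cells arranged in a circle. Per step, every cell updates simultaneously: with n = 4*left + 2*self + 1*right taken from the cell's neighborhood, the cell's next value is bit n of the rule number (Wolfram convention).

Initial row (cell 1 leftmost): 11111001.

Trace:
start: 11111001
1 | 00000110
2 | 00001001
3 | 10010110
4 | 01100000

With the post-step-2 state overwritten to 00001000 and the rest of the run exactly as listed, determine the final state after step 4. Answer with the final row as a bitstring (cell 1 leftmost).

state after step 2 := 00001000
3 | 00010100
4 | 00100010

00100010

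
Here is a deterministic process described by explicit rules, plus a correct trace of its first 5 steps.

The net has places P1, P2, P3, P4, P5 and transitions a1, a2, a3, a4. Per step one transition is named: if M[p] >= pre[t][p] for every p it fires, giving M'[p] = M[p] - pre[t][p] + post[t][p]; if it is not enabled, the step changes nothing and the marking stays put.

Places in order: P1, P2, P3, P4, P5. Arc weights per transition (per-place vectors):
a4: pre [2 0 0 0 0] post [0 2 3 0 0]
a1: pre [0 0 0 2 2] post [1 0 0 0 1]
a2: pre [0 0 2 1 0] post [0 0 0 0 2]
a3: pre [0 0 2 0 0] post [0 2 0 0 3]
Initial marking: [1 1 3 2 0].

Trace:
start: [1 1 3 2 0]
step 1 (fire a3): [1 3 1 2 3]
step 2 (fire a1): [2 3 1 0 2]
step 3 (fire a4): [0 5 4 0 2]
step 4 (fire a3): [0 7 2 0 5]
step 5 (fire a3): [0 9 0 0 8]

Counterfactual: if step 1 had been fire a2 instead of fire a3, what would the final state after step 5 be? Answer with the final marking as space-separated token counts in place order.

(re-executing from step 1 with the substitution; state before step 1: [1 1 3 2 0])
step 1 (fire a2): [1 1 1 1 2]
step 2 (fire a1): [1 1 1 1 2]
step 3 (fire a4): [1 1 1 1 2]
step 4 (fire a3): [1 1 1 1 2]
step 5 (fire a3): [1 1 1 1 2]

1 1 1 1 2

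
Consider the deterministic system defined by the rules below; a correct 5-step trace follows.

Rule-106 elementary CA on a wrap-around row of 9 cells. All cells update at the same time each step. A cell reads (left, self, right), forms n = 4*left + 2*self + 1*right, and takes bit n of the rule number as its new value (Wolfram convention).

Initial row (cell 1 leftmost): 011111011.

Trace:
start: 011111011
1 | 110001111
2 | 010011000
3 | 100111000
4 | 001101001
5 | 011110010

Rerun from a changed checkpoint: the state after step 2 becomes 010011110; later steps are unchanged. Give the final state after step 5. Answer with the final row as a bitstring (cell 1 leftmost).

state after step 2 := 010011110
3 | 100110010
4 | 001110101
5 | 011011010

011011010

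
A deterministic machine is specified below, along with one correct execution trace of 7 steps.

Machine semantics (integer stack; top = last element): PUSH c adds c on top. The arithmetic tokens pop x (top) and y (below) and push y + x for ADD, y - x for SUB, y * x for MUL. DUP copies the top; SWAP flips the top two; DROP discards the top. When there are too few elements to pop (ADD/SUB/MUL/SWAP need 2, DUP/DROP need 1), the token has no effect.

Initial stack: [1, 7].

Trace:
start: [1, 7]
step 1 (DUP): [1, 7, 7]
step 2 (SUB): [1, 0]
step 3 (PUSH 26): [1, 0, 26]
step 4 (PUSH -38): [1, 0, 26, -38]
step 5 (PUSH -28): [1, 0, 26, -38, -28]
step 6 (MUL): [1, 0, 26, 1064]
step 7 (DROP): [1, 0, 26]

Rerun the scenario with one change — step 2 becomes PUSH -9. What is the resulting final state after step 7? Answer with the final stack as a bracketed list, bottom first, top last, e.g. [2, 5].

[1, 7, 7, -9, 26]

(re-executing from step 2 with the substitution; state before step 2: [1, 7, 7])
step 2 (PUSH -9): [1, 7, 7, -9]
step 3 (PUSH 26): [1, 7, 7, -9, 26]
step 4 (PUSH -38): [1, 7, 7, -9, 26, -38]
step 5 (PUSH -28): [1, 7, 7, -9, 26, -38, -28]
step 6 (MUL): [1, 7, 7, -9, 26, 1064]
step 7 (DROP): [1, 7, 7, -9, 26]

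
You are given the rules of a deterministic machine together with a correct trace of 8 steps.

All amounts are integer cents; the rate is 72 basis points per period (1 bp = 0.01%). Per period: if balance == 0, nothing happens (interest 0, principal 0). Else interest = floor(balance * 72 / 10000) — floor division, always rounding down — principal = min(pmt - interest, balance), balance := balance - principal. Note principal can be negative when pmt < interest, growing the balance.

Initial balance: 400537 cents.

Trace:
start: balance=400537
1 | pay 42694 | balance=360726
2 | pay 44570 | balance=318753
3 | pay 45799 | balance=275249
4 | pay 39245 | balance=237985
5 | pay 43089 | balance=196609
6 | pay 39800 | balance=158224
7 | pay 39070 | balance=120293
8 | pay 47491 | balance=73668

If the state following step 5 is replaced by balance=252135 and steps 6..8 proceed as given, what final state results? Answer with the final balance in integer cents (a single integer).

state after step 5 := balance=252135
6 | pay 39800 | balance=214150
7 | pay 39070 | balance=176621
8 | pay 47491 | balance=130401

130401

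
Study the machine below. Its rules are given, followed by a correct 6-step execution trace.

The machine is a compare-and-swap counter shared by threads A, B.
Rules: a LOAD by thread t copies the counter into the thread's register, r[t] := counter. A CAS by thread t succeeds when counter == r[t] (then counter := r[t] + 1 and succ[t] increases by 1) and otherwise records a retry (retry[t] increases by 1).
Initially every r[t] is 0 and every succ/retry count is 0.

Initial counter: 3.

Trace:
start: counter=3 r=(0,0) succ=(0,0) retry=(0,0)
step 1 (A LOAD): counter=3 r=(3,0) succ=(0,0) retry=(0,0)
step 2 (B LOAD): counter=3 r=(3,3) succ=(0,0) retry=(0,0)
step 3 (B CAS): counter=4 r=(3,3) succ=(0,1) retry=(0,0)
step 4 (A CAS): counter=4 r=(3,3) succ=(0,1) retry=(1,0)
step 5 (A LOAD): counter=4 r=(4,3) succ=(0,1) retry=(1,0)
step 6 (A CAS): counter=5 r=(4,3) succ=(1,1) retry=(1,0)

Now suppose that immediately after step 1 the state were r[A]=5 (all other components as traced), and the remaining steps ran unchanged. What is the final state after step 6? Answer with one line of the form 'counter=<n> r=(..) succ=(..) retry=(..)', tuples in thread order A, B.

state after step 1 := counter=3 r=(5,0) succ=(0,0) retry=(0,0)
step 2 (B LOAD): counter=3 r=(5,3) succ=(0,0) retry=(0,0)
step 3 (B CAS): counter=4 r=(5,3) succ=(0,1) retry=(0,0)
step 4 (A CAS): counter=4 r=(5,3) succ=(0,1) retry=(1,0)
step 5 (A LOAD): counter=4 r=(4,3) succ=(0,1) retry=(1,0)
step 6 (A CAS): counter=5 r=(4,3) succ=(1,1) retry=(1,0)

counter=5 r=(4,3) succ=(1,1) retry=(1,0)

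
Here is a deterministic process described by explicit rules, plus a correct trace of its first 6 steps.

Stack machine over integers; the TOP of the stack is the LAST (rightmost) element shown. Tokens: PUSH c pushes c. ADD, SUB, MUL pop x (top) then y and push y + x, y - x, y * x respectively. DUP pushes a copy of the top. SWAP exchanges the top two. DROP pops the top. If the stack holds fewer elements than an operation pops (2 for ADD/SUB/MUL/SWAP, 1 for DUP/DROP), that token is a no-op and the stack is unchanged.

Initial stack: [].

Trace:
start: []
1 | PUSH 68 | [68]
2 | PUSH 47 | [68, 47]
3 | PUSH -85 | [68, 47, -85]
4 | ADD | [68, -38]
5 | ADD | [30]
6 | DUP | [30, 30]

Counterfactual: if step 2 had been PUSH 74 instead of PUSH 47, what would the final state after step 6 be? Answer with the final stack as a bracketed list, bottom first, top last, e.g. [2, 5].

[57, 57]

(re-executing from step 2 with the substitution; state before step 2: [68])
2 | PUSH 74 | [68, 74]
3 | PUSH -85 | [68, 74, -85]
4 | ADD | [68, -11]
5 | ADD | [57]
6 | DUP | [57, 57]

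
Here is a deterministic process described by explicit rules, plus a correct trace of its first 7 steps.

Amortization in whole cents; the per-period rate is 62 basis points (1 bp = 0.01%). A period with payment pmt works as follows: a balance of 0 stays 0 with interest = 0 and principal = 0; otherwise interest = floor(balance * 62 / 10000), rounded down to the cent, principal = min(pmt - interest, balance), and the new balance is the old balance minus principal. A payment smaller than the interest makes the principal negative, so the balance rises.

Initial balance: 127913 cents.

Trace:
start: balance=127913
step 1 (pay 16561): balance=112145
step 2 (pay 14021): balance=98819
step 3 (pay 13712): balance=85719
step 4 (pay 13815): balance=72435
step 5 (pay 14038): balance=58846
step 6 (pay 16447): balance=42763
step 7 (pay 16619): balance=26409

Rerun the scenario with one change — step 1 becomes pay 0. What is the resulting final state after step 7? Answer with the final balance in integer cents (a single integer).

(re-executing from step 1 with the substitution; state before step 1: balance=127913)
step 1 (pay 0): balance=128706
step 2 (pay 14021): balance=115482
step 3 (pay 13712): balance=102485
step 4 (pay 13815): balance=89305
step 5 (pay 14038): balance=75820
step 6 (pay 16447): balance=59843
step 7 (pay 16619): balance=43595

43595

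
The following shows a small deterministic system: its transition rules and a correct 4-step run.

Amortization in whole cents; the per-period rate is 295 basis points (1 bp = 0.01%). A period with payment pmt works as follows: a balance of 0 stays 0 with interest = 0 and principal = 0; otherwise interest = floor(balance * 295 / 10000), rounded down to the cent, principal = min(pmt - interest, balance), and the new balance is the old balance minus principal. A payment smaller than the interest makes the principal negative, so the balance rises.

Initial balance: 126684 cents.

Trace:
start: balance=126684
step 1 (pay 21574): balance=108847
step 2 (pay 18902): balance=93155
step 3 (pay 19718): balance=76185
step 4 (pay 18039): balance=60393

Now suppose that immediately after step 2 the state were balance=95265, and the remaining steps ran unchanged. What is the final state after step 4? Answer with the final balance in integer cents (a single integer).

62629

state after step 2 := balance=95265
step 3 (pay 19718): balance=78357
step 4 (pay 18039): balance=62629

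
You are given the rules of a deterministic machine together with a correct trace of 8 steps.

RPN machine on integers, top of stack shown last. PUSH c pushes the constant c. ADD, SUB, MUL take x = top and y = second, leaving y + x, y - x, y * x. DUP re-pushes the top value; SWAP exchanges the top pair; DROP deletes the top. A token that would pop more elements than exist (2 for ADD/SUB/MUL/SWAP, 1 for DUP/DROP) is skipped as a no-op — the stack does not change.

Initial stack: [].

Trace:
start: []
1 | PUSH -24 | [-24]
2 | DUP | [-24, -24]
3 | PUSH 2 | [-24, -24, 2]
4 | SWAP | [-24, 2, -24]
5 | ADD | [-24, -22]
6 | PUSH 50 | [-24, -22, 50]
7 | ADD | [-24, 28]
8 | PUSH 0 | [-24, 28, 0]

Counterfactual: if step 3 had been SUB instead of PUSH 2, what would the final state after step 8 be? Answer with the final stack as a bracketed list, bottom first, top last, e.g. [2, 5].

[50, 0]

(re-executing from step 3 with the substitution; state before step 3: [-24, -24])
3 | SUB | [0]
4 | SWAP | [0]
5 | ADD | [0]
6 | PUSH 50 | [0, 50]
7 | ADD | [50]
8 | PUSH 0 | [50, 0]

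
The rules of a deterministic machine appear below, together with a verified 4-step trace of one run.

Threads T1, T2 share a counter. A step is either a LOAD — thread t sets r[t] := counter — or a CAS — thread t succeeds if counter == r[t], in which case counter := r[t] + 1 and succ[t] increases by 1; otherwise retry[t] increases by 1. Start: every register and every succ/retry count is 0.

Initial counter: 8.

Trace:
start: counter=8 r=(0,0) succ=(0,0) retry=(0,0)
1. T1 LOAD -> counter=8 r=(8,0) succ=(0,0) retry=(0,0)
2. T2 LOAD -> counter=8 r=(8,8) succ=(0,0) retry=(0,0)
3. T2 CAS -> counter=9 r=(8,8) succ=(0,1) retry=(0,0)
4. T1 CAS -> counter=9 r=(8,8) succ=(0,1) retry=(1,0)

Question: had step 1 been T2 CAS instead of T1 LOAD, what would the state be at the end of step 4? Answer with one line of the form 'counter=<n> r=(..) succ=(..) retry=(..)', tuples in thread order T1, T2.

counter=9 r=(0,8) succ=(0,1) retry=(1,1)

(re-executing from step 1 with the substitution; state before step 1: counter=8 r=(0,0) succ=(0,0) retry=(0,0))
1. T2 CAS -> counter=8 r=(0,0) succ=(0,0) retry=(0,1)
2. T2 LOAD -> counter=8 r=(0,8) succ=(0,0) retry=(0,1)
3. T2 CAS -> counter=9 r=(0,8) succ=(0,1) retry=(0,1)
4. T1 CAS -> counter=9 r=(0,8) succ=(0,1) retry=(1,1)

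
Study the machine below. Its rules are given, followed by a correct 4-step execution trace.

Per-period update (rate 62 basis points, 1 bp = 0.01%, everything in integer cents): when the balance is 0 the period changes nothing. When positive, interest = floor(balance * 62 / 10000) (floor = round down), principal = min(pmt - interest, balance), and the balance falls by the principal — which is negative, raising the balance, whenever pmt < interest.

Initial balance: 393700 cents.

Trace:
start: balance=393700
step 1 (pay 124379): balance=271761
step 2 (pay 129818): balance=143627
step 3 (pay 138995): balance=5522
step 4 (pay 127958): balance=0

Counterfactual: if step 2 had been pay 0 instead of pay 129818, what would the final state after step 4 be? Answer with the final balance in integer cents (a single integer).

(re-executing from step 2 with the substitution; state before step 2: balance=271761)
step 2 (pay 0): balance=273445
step 3 (pay 138995): balance=136145
step 4 (pay 127958): balance=9031

9031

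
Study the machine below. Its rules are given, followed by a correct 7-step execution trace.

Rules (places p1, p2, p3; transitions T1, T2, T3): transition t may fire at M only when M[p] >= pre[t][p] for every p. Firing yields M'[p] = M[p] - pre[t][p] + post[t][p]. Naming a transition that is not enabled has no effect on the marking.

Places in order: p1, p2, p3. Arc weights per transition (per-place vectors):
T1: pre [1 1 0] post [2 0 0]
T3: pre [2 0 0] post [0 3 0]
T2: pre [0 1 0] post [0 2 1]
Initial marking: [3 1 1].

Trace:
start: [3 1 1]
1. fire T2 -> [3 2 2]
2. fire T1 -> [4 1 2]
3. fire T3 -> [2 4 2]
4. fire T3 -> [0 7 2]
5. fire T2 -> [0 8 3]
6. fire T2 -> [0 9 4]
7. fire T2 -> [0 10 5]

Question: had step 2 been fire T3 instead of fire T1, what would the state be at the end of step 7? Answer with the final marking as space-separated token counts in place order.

1 8 5

(re-executing from step 2 with the substitution; state before step 2: [3 2 2])
2. fire T3 -> [1 5 2]
3. fire T3 -> [1 5 2]
4. fire T3 -> [1 5 2]
5. fire T2 -> [1 6 3]
6. fire T2 -> [1 7 4]
7. fire T2 -> [1 8 5]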